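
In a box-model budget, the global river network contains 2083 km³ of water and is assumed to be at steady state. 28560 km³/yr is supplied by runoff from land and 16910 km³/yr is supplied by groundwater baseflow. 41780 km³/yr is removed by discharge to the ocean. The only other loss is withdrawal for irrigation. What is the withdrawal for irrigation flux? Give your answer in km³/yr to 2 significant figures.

3700 km³/yr

At steady state ΣF_in = ΣF_out.
ΣF_in = 28560 + 16910 = 45470 km³/yr.
Withdrawal for irrigation flux = ΣF_in − (41780) = 45470 − 41780 = 3690 km³/yr.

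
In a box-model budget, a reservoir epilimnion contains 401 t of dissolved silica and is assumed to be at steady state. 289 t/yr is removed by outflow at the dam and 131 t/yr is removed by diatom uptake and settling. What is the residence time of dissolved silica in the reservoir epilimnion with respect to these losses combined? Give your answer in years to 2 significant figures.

Total removal = 289.0 + 131.0 = 420.00 t/yr.
τ = M / ΣF_out = 401 / 420.00 = 0.9548 yr.

0.95 yr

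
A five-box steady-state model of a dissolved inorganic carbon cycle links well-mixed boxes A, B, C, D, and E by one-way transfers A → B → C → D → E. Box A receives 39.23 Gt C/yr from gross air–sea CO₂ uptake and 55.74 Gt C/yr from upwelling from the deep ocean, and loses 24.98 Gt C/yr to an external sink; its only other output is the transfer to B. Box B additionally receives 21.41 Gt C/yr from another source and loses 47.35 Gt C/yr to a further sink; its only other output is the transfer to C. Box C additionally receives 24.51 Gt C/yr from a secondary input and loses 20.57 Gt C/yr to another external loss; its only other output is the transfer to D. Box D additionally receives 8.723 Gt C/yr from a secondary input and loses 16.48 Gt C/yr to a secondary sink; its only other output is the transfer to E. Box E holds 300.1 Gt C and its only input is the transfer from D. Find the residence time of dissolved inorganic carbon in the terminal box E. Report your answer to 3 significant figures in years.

Box A: F(A→B) = (39.23 + 55.74) − 24.98 = 69.990 Gt C/yr.
Box B: F(B→C) = (69.990 + 21.41) − 47.35 = 44.050 Gt C/yr.
Box C: F(C→D) = (44.050 + 24.51) − 20.57 = 47.990 Gt C/yr.
Box D: F(D→E) = (47.990 + 8.723) − 16.48 = 40.233 Gt C/yr.
Box E throughput = its input = 40.233 Gt C/yr; τ = 300.1 / 40.233 = 7.459 yr.

7.46 yr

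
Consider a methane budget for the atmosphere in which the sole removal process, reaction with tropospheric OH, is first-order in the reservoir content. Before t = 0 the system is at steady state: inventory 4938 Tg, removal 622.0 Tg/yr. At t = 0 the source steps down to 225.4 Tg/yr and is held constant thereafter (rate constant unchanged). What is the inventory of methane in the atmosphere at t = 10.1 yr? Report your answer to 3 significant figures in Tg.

τ = M₀/F₀ = 4938/622.0 = 7.939 yr; rate constant k = 1/τ.
New steady state M_∞ = F₁/k = F₁·τ = 225.4 × 7.939 = 1789.4 Tg.
M(t) = M_∞ + (M₀ − M_∞)·e^(−t/τ); t/τ = 10.1/7.939 = 1.272, so e^(−t/τ) = 0.2802.
M(t) = 1789.4 + 3149 × 0.2802 = 2671.7 Tg.

2670 Tg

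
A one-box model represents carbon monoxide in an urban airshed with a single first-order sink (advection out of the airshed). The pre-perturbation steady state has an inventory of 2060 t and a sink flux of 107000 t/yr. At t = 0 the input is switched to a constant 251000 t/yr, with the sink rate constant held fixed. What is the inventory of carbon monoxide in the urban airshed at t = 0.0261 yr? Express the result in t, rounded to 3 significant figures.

The sink rate constant is k = F₀/M₀ = 107000/2060 = 51.94 yr⁻¹.
Solving dM/dt = F₁ − kM with M(0) = M₀ gives M(t) = F₁/k + (M₀ − F₁/k)·e^(−kt).
F₁/k = 251000/51.94 = 4832.3 t; kt = 51.94 × 0.0261 = 1.356, e^(−kt) = 0.2578.
M(0.0261) = 4832.3 + (2060 − 4832.3) × 0.2578 = 4832.3 − 714.6 = 4117.7 t.

4120 t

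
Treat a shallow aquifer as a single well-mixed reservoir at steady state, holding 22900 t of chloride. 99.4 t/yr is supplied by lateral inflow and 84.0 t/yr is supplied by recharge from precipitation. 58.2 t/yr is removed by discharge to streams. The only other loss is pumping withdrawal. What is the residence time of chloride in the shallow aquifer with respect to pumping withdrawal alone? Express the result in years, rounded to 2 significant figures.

At steady state ΣF_in = ΣF_out.
ΣF_in = 99.4 + 84.0 = 183.40 t/yr.
Pumping withdrawal flux = ΣF_in − (58.2) = 183.40 − 58.20 = 125.2 t/yr.
τ = M / F = 22900 / 125.2 = 182.9 yr.

180 yr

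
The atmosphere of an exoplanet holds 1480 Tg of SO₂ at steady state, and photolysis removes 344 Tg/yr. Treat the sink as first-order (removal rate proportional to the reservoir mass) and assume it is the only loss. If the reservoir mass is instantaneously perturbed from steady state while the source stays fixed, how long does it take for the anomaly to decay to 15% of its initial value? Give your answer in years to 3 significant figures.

For a linear reservoir the anomaly decays as exp(−t/τ) with τ = M/F = 1480/344 = 4.302 yr.
exp(−t/τ) = 0.15 ⇒ t = −τ ln(0.15) = 4.302 × 1.897 = 8.162 yr.

8.16 yr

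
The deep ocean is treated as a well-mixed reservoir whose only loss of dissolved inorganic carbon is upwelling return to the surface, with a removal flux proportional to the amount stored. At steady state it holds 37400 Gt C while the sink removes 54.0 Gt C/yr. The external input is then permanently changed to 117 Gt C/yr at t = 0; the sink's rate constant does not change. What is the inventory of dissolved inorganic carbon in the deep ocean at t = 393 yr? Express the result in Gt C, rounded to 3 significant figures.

56300 Gt C

τ = M₀/F₀ = 37400/54.0 = 692.6 yr; rate constant k = 1/τ.
New steady state M_∞ = F₁/k = F₁·τ = 117 × 692.6 = 81033 Gt C.
M(t) = M_∞ + (M₀ − M_∞)·e^(−t/τ); t/τ = 393/692.6 = 0.5674, so e^(−t/τ) = 0.5670.
M(t) = 81033 − 43630 × 0.5670 = 56294 Gt C.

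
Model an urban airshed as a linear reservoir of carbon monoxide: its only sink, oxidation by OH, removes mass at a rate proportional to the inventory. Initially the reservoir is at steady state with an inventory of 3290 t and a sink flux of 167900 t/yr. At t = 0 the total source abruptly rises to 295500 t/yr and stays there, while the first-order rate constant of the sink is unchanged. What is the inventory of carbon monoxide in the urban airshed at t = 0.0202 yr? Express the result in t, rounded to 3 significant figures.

τ = M₀/F₀ = 3290/167900 = 0.01959 yr; rate constant k = 1/τ.
New steady state M_∞ = F₁/k = F₁·τ = 295500 × 0.01959 = 5790.3 t.
M(t) = M_∞ + (M₀ − M_∞)·e^(−t/τ); t/τ = 0.0202/0.01959 = 1.031, so e^(−t/τ) = 0.3567.
M(t) = 5790.3 − 2500 × 0.3567 = 4898.5 t.

4900 t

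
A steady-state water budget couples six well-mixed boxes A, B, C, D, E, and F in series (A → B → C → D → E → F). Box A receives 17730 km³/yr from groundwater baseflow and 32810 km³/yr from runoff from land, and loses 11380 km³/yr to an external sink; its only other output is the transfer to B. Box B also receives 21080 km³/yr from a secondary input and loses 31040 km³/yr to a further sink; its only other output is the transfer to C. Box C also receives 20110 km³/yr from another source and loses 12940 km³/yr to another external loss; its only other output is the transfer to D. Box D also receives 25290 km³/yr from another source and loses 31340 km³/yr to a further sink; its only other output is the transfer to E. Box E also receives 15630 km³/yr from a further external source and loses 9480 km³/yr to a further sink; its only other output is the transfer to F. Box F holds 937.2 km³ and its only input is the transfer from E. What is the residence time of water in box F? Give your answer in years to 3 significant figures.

Box A: F(A→B) = (17730 + 32810) − 11380 = 39160 km³/yr.
Box B: F(B→C) = (39160 + 21080) − 31040 = 29200 km³/yr.
Box C: F(C→D) = (29200 + 20110) − 12940 = 36370 km³/yr.
Box D: F(D→E) = (36370 + 25290) − 31340 = 30320 km³/yr.
Box E: F(E→F) = (30320 + 15630) − 9480 = 36470 km³/yr.
Box F throughput = its input = 36470 km³/yr; τ = 937.2 / 36470 = 0.02570 yr.

0.0257 yr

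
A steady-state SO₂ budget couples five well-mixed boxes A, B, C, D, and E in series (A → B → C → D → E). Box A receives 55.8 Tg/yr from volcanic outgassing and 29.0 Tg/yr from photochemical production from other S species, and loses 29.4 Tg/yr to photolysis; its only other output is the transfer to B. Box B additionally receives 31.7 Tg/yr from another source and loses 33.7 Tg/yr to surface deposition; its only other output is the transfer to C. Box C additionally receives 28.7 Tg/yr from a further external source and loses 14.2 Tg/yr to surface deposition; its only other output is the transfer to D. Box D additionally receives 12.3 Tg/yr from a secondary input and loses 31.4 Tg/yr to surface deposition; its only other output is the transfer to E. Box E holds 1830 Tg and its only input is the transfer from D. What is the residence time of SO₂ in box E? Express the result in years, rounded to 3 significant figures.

Box A: F(A→B) = (55.8 + 29.0) − 29.4 = 55.400 Tg/yr.
Box B: F(B→C) = (55.400 + 31.7) − 33.7 = 53.400 Tg/yr.
Box C: F(C→D) = (53.400 + 28.7) − 14.2 = 67.900 Tg/yr.
Box D: F(D→E) = (67.900 + 12.3) − 31.4 = 48.800 Tg/yr.
Box E throughput = its input = 48.800 Tg/yr; τ = 1830 / 48.800 = 37.50 yr.

37.5 yr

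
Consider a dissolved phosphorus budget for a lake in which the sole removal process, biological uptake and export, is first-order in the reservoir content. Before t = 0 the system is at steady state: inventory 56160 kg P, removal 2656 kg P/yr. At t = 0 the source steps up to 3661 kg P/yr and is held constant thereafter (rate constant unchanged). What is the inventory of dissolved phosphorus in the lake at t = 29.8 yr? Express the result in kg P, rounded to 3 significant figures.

72200 kg P

τ = M₀/F₀ = 56160/2656 = 21.14 yr; rate constant k = 1/τ.
New steady state M_∞ = F₁/k = F₁·τ = 3661 × 21.14 = 77410 kg P.
M(t) = M_∞ + (M₀ − M_∞)·e^(−t/τ); t/τ = 29.8/21.14 = 1.409, so e^(−t/τ) = 0.2443.
M(t) = 77410 − 21250 × 0.2443 = 72219 kg P.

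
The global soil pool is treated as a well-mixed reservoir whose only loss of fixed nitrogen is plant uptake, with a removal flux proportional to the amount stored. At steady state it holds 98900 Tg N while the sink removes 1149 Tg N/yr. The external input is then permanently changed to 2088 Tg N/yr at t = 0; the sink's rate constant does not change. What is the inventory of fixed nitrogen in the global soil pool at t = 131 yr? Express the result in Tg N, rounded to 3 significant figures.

162000 Tg N

The sink rate constant is k = F₀/M₀ = 1149/98900 = 0.01162 yr⁻¹.
Solving dM/dt = F₁ − kM with M(0) = M₀ gives M(t) = F₁/k + (M₀ − F₁/k)·e^(−kt).
F₁/k = 2088/0.01162 = 179720 Tg N; kt = 0.01162 × 131 = 1.522, e^(−kt) = 0.2183.
M(131) = 179720 + (98900 − 179720) × 0.2183 = 179720 − 17640 = 162080 Tg N.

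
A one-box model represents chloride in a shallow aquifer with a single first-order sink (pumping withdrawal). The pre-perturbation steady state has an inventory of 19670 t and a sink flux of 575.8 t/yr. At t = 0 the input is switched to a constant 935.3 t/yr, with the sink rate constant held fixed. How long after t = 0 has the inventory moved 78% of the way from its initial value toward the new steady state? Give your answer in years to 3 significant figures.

τ = M₀/F₀ = 19670/575.8 = 34.16 yr.
The remaining gap fraction is e^(−t/τ); 78% covered ⇒ e^(−t/τ) = 0.220.
t = −τ ln(0.220) = 34.16 × 1.514 = 51.72 yr.

51.7 yr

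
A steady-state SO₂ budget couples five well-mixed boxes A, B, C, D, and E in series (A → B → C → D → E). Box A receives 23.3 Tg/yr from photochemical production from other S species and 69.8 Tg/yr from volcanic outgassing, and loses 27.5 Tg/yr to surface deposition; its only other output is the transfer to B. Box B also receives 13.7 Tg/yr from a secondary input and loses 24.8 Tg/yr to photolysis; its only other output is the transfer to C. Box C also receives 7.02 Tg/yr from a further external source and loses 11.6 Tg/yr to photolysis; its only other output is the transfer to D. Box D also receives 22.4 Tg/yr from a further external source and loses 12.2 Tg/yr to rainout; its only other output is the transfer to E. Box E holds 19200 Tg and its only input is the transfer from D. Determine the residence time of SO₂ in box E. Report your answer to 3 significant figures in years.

319 yr

Box A: F(A→B) = (23.3 + 69.8) − 27.5 = 65.600 Tg/yr.
Box B: F(B→C) = (65.600 + 13.7) − 24.8 = 54.500 Tg/yr.
Box C: F(C→D) = (54.500 + 7.02) − 11.6 = 49.920 Tg/yr.
Box D: F(D→E) = (49.920 + 22.4) − 12.2 = 60.120 Tg/yr.
Box E throughput = its input = 60.120 Tg/yr; τ = 19200 / 60.120 = 319.4 yr.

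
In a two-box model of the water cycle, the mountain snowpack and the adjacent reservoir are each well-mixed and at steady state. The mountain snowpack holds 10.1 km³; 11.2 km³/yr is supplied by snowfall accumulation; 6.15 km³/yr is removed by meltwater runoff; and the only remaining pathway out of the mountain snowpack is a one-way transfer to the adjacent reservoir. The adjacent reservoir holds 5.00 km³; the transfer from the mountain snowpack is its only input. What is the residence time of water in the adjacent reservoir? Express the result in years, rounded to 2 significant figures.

0.99 yr

Balance the mountain snowpack: ΣF_in = 11.200 km³/yr.
Transfer to the adjacent reservoir = ΣF_in − (6.15) = 5.0500 km³/yr.
At steady state the output of the adjacent reservoir equals its input, 5.0500 km³/yr.
τ = M / F = 5.00 / 5.0500 = 0.9901 yr.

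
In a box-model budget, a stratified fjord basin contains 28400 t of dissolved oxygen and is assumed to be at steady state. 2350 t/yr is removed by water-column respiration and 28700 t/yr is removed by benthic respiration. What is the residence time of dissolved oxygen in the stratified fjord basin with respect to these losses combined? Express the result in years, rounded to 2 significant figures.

0.91 yr

Total removal = 2350 + 28700 = 31050 t/yr.
τ = M / ΣF_out = 28400 / 31050 = 0.9147 yr.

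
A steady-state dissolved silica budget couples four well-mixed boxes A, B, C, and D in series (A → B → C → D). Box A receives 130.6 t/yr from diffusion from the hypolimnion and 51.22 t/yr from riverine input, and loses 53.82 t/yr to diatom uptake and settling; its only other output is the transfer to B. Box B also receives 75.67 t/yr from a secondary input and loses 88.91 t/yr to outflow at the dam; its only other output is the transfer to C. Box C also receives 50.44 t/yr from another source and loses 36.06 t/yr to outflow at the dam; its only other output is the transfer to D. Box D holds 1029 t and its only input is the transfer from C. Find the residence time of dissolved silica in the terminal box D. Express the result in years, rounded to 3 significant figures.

Box A: F(A→B) = (130.6 + 51.22) − 53.82 = 128.00 t/yr.
Box B: F(B→C) = (128.00 + 75.67) − 88.91 = 114.76 t/yr.
Box C: F(C→D) = (114.76 + 50.44) − 36.06 = 129.14 t/yr.
Box D throughput = its input = 129.14 t/yr; τ = 1029 / 129.14 = 7.968 yr.

7.97 yr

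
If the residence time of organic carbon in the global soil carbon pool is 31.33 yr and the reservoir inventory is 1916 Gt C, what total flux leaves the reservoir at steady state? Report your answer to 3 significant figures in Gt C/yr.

F = M / τ = 1916 / 31.33 = 61.16 Gt C/yr.

61.2 Gt C/yr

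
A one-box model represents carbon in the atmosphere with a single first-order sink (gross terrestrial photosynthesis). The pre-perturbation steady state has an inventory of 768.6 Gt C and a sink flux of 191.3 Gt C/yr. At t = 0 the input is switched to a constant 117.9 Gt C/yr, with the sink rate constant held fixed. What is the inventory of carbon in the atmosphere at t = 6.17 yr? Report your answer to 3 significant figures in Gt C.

537 Gt C

The sink rate constant is k = F₀/M₀ = 191.3/768.6 = 0.2489 yr⁻¹.
Solving dM/dt = F₁ − kM with M(0) = M₀ gives M(t) = F₁/k + (M₀ − F₁/k)·e^(−kt).
F₁/k = 117.9/0.2489 = 473.70 Gt C; kt = 0.2489 × 6.17 = 1.536, e^(−kt) = 0.2153.
M(6.17) = 473.70 + (768.6 − 473.70) × 0.2153 = 473.70 + 63.50 = 537.19 Gt C.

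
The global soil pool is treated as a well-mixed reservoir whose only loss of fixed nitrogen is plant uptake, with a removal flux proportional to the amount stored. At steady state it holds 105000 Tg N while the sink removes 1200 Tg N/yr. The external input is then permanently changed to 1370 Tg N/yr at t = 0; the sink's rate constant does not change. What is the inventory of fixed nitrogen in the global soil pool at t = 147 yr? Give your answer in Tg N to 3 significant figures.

117000 Tg N

τ = M₀/F₀ = 105000/1200 = 87.50 yr; rate constant k = 1/τ.
New steady state M_∞ = F₁/k = F₁·τ = 1370 × 87.50 = 119880 Tg N.
M(t) = M_∞ + (M₀ − M_∞)·e^(−t/τ); t/τ = 147/87.50 = 1.680, so e^(−t/τ) = 0.1864.
M(t) = 119880 − 14880 × 0.1864 = 117100 Tg N.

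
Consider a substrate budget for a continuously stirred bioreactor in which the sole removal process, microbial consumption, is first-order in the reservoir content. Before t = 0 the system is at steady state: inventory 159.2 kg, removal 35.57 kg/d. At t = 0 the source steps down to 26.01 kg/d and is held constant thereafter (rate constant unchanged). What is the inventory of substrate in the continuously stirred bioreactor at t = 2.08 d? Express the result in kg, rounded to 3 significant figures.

143 kg

The sink rate constant is k = F₀/M₀ = 35.57/159.2 = 0.2234 d⁻¹.
Solving dM/dt = F₁ − kM with M(0) = M₀ gives M(t) = F₁/k + (M₀ − F₁/k)·e^(−kt).
F₁/k = 26.01/0.2234 = 116.41 kg; kt = 0.2234 × 2.08 = 0.4647, e^(−kt) = 0.6283.
M(2.08) = 116.41 + (159.2 − 116.41) × 0.6283 = 116.41 + 26.88 = 143.30 kg.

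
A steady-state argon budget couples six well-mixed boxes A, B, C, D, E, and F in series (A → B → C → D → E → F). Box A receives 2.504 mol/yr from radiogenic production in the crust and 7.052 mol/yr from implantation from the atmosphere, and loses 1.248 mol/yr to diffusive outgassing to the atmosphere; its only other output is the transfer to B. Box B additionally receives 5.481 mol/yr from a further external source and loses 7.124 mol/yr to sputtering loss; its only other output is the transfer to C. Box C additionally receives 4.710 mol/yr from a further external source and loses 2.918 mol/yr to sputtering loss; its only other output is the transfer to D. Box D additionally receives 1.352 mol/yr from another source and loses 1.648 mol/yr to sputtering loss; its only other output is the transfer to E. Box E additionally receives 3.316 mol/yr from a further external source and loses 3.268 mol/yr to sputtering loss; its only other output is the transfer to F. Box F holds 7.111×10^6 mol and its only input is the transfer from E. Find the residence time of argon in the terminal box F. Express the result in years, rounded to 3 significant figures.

866000 yr

Box A: F(A→B) = (2.504 + 7.052) − 1.248 = 8.3080 mol/yr.
Box B: F(B→C) = (8.3080 + 5.481) − 7.124 = 6.6650 mol/yr.
Box C: F(C→D) = (6.6650 + 4.710) − 2.918 = 8.4570 mol/yr.
Box D: F(D→E) = (8.4570 + 1.352) − 1.648 = 8.1610 mol/yr.
Box E: F(E→F) = (8.1610 + 3.316) − 3.268 = 8.2090 mol/yr.
Box F throughput = its input = 8.2090 mol/yr; τ = 7.111×10^6 / 8.2090 = 866200 yr.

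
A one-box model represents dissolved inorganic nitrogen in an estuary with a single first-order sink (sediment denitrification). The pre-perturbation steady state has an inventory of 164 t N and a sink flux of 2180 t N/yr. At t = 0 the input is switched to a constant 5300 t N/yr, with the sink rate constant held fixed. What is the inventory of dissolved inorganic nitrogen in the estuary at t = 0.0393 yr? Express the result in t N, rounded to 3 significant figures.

260 t N

The sink rate constant is k = F₀/M₀ = 2180/164 = 13.29 yr⁻¹.
Solving dM/dt = F₁ − kM with M(0) = M₀ gives M(t) = F₁/k + (M₀ − F₁/k)·e^(−kt).
F₁/k = 5300/13.29 = 398.72 t N; kt = 13.29 × 0.0393 = 0.5224, e^(−kt) = 0.5931.
M(0.0393) = 398.72 + (164 − 398.72) × 0.5931 = 398.72 − 139.2 = 259.51 t N.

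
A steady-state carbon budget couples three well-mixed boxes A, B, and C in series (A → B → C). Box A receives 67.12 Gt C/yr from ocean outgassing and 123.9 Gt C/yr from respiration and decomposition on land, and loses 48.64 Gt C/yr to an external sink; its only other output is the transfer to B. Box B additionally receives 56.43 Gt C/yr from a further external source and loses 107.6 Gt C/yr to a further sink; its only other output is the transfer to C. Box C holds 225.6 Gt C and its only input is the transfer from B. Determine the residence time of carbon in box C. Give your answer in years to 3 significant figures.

Box A: F(A→B) = (67.12 + 123.9) − 48.64 = 142.38 Gt C/yr.
Box B: F(B→C) = (142.38 + 56.43) − 107.6 = 91.210 Gt C/yr.
Box C throughput = its input = 91.210 Gt C/yr; τ = 225.6 / 91.210 = 2.473 yr.

2.47 yr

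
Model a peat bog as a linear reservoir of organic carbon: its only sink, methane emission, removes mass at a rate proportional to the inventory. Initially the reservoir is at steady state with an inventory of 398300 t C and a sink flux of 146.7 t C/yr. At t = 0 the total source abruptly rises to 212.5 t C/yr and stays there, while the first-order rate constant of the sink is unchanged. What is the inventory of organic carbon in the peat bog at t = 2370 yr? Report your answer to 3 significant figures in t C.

τ = M₀/F₀ = 398300/146.7 = 2715 yr; rate constant k = 1/τ.
New steady state M_∞ = F₁/k = F₁·τ = 212.5 × 2715 = 576950 t C.
M(t) = M_∞ + (M₀ − M_∞)·e^(−t/τ); t/τ = 2370/2715 = 0.8729, so e^(−t/τ) = 0.4177.
M(t) = 576950 − 178700 × 0.4177 = 502320 t C.

502000 t C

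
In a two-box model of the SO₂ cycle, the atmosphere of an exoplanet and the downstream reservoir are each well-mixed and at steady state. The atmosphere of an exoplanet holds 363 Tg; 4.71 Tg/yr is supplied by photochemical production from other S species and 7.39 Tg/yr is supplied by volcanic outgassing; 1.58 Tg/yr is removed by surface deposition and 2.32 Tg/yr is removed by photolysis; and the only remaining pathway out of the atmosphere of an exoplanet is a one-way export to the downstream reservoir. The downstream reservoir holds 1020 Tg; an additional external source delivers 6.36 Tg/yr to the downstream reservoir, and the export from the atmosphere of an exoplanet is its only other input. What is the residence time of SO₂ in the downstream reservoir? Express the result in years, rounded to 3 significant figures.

Balance the atmosphere of an exoplanet: ΣF_in = 4.71 + 7.39 = 12.100 Tg/yr.
Export to the downstream reservoir = ΣF_in − (1.58 + 2.32) = 8.2000 Tg/yr.
Total input to the downstream reservoir = 8.2000 + 6.36 = 14.560 Tg/yr; at steady state this equals its total output.
τ = M / F = 1020 / 14.560 = 70.05 yr.

70.1 yr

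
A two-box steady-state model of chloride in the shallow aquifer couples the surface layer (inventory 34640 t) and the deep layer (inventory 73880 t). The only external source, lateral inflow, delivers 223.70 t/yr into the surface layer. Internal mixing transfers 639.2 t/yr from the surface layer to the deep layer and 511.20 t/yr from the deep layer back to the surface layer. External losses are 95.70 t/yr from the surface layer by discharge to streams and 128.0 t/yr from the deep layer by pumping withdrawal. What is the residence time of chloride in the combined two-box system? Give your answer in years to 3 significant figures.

For the system as a whole, the A↔B exchange is internal and contributes nothing to the throughput; only the external sinks remove mass.
M_total = 34640 + 73880 = 108520 t.
ΣF_external_out = 95.70 + 128.0 = 223.70 t/yr.
τ = M_total / ΣF_ext = 108520 / 223.70 = 485.1 yr.

485 yr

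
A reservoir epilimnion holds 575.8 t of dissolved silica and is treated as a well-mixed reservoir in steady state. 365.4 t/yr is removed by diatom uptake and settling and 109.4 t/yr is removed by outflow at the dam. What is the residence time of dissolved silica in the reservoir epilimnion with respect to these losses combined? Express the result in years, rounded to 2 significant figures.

Total removal = 365.4 + 109.4 = 474.80 t/yr.
τ = M / ΣF_out = 575.8 / 474.80 = 1.213 yr.

1.2 yr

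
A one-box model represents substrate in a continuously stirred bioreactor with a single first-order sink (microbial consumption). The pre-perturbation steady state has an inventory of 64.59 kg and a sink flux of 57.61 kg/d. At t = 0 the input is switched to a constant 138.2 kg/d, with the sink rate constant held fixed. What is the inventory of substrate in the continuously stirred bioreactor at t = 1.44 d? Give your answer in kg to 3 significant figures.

Residence time τ = M₀/F₀ = 1.121 d. The eventual steady state is M_∞ = M₀·(F₁/F₀) = 64.59 × 138.2/57.61 = 154.94 kg.
The anomaly ΔM(t) = M(t) − M_∞ decays as ΔM₀·e^(−t/τ) with ΔM₀ = 64.59 − 154.94 = −90.35 kg.
At t = 1.44 d, e^(−t/τ) = e^(−1.284) = 0.2768, so ΔM = −25.01 kg and M = 154.94 − 25.01 = 129.93 kg.

130 kg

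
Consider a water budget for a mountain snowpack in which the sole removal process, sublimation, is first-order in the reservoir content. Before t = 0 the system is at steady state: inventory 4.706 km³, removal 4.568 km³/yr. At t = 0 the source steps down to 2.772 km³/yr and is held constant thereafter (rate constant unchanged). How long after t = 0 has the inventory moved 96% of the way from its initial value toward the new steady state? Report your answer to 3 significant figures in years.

τ = M₀/F₀ = 4.706/4.568 = 1.030 yr.
The remaining gap fraction is e^(−t/τ); 96% covered ⇒ e^(−t/τ) = 0.0400.
t = −τ ln(0.0400) = 1.030 × 3.219 = 3.316 yr.

3.32 yr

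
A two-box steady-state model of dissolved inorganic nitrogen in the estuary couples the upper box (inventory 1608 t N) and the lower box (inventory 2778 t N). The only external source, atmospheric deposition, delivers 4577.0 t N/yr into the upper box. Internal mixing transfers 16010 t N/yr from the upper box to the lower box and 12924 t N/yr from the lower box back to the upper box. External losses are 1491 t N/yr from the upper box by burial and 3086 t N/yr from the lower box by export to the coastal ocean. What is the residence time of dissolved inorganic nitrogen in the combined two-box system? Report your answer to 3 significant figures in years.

0.958 yr

For the system as a whole, the A↔B exchange is internal and contributes nothing to the throughput; only the external sinks remove mass.
M_total = 1608 + 2778 = 4386.0 t N.
ΣF_external_out = 1491 + 3086 = 4577.0 t N/yr.
τ = M_total / ΣF_ext = 4386.0 / 4577.0 = 0.9583 yr.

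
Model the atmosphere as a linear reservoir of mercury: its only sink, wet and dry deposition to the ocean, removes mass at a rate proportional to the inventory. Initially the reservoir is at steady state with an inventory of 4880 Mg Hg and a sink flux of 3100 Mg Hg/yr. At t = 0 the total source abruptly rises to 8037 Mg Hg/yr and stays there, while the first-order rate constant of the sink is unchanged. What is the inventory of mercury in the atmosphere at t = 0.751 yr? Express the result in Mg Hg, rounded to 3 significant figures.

7830 Mg Hg

τ = M₀/F₀ = 4880/3100 = 1.574 yr; rate constant k = 1/τ.
New steady state M_∞ = F₁/k = F₁·τ = 8037 × 1.574 = 12652 Mg Hg.
M(t) = M_∞ + (M₀ − M_∞)·e^(−t/τ); t/τ = 0.751/1.574 = 0.4771, so e^(−t/τ) = 0.6206.
M(t) = 12652 − 7772 × 0.6206 = 7828.6 Mg Hg.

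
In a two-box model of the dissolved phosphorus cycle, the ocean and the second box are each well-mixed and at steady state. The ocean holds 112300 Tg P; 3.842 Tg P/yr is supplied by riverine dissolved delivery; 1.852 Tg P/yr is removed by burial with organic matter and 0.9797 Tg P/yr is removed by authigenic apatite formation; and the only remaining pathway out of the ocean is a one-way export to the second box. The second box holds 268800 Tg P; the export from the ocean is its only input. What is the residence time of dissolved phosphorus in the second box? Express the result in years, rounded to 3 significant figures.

Balance the ocean: ΣF_in = 3.8420 Tg P/yr.
Export to the second box = ΣF_in − (1.852 + 0.9797) = 1.0103 Tg P/yr.
At steady state the output of the second box equals its input, 1.0103 Tg P/yr.
τ = M / F = 268800 / 1.0103 = 266100 yr.

266000 yr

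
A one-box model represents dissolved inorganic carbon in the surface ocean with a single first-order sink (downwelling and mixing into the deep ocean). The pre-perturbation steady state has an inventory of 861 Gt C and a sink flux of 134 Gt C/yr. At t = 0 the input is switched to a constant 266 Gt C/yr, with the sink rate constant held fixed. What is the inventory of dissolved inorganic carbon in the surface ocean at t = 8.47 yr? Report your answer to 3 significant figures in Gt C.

1480 Gt C

τ = M₀/F₀ = 861/134 = 6.425 yr; rate constant k = 1/τ.
New steady state M_∞ = F₁/k = F₁·τ = 266 × 6.425 = 1709.1 Gt C.
M(t) = M_∞ + (M₀ − M_∞)·e^(−t/τ); t/τ = 8.47/6.425 = 1.318, so e^(−t/τ) = 0.2676.
M(t) = 1709.1 − 848.1 × 0.2676 = 1482.2 Gt C.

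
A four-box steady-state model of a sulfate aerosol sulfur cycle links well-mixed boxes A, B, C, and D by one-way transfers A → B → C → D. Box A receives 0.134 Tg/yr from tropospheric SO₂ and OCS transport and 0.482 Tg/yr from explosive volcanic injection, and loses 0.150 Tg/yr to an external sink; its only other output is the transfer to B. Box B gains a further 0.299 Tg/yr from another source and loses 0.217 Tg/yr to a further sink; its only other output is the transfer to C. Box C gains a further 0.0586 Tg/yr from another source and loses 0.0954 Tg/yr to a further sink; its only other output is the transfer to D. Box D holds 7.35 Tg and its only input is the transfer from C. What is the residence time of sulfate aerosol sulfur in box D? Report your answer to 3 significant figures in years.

14.4 yr

Box A: F(A→B) = (0.134 + 0.482) − 0.150 = 0.46600 Tg/yr.
Box B: F(B→C) = (0.46600 + 0.299) − 0.217 = 0.54800 Tg/yr.
Box C: F(C→D) = (0.54800 + 0.0586) − 0.0954 = 0.51120 Tg/yr.
Box D throughput = its input = 0.51120 Tg/yr; τ = 7.35 / 0.51120 = 14.38 yr.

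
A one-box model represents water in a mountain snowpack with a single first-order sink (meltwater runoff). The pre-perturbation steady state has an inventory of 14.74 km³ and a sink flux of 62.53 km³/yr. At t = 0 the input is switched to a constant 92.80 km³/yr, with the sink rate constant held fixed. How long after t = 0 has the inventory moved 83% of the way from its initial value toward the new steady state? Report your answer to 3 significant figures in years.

τ = M₀/F₀ = 14.74/62.53 = 0.2357 yr.
The remaining gap fraction is e^(−t/τ); 83% covered ⇒ e^(−t/τ) = 0.170.
t = −τ ln(0.170) = 0.2357 × 1.772 = 0.4177 yr.

0.418 yr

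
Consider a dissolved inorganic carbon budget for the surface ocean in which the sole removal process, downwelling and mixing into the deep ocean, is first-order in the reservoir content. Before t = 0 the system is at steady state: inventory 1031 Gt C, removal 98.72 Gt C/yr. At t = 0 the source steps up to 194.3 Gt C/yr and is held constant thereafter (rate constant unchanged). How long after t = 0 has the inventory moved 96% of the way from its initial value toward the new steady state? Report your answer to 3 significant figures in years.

τ = M₀/F₀ = 1031/98.72 = 10.44 yr.
The remaining gap fraction is e^(−t/τ); 96% covered ⇒ e^(−t/τ) = 0.0400.
t = −τ ln(0.0400) = 10.44 × 3.219 = 33.62 yr.

33.6 yr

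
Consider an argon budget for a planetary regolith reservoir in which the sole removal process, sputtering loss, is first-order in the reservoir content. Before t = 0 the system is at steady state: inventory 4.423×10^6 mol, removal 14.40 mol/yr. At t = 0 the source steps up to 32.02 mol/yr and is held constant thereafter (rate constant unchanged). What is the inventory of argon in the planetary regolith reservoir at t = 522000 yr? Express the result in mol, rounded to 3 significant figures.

8.85×10^6 mol

The sink rate constant is k = F₀/M₀ = 14.40/4.423×10^6 = 3.256×10^-6 yr⁻¹.
Solving dM/dt = F₁ − kM with M(0) = M₀ gives M(t) = F₁/k + (M₀ − F₁/k)·e^(−kt).
F₁/k = 32.02/3.256×10^-6 = 9.8350×10^6 mol; kt = 3.256×10^-6 × 522000 = 1.699, e^(−kt) = 0.1828.
M(522000) = 9.8350×10^6 + (4.423×10^6 − 9.8350×10^6) × 0.1828 = 9.8350×10^6 − 989200 = 8.8458×10^6 mol.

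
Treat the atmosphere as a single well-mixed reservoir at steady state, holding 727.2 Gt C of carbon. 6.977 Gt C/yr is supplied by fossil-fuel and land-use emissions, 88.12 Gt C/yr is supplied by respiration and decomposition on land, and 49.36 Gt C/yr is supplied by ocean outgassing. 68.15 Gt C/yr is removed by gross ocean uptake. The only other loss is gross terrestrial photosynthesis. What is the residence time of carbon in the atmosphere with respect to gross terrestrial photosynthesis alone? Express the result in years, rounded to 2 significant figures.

At steady state ΣF_in = ΣF_out.
ΣF_in = 6.977 + 88.12 + 49.36 = 144.46 Gt C/yr.
Gross terrestrial photosynthesis flux = ΣF_in − (68.15) = 144.46 − 68.15 = 76.31 Gt C/yr.
τ = M / F = 727.2 / 76.31 = 9.530 yr.

9.5 yr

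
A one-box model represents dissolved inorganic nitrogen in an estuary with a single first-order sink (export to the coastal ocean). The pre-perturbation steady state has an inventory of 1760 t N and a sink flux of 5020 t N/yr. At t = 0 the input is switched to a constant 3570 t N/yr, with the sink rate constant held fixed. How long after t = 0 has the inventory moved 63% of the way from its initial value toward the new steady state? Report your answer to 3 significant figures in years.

τ = M₀/F₀ = 1760/5020 = 0.3506 yr.
The remaining gap fraction is e^(−t/τ); 63% covered ⇒ e^(−t/τ) = 0.370.
t = −τ ln(0.370) = 0.3506 × 0.9943 = 0.3486 yr.

0.349 yr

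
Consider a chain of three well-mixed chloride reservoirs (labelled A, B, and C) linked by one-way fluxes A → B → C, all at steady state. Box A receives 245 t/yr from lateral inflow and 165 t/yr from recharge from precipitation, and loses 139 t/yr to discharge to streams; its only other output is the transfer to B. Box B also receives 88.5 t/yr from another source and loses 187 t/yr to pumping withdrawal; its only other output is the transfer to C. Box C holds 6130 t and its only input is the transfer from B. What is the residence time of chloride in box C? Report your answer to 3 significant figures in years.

35.5 yr

Box A: F(A→B) = (245 + 165) − 139 = 271.00 t/yr.
Box B: F(B→C) = (271.00 + 88.5) − 187 = 172.50 t/yr.
Box C throughput = its input = 172.50 t/yr; τ = 6130 / 172.50 = 35.54 yr.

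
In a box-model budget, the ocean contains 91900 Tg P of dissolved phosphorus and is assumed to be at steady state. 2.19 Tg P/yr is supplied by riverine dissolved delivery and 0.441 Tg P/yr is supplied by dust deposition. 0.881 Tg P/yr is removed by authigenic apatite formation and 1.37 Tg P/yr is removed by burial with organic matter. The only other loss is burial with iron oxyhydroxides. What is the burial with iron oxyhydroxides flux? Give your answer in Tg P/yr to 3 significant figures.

At steady state ΣF_in = ΣF_out.
ΣF_in = 2.19 + 0.441 = 2.6310 Tg P/yr.
Burial with iron oxyhydroxides flux = ΣF_in − (0.881 + 1.37) = 2.6310 − 2.251 = 0.3800 Tg P/yr.

0.380 Tg P/yr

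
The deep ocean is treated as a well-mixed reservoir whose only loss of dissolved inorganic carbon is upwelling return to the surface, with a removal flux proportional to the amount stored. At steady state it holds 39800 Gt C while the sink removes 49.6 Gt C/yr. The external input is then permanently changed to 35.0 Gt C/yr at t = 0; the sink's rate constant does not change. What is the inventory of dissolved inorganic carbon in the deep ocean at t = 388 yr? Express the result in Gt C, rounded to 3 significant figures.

35300 Gt C

Residence time τ = M₀/F₀ = 802.4 yr. The eventual steady state is M_∞ = M₀·(F₁/F₀) = 39800 × 35.0/49.6 = 28085 Gt C.
The anomaly ΔM(t) = M(t) − M_∞ decays as ΔM₀·e^(−t/τ) with ΔM₀ = 39800 − 28085 = 11720 Gt C.
At t = 388 yr, e^(−t/τ) = e^(−0.4835) = 0.6166, so ΔM = 7224 Gt C and M = 28085 + 7224 = 35308 Gt C.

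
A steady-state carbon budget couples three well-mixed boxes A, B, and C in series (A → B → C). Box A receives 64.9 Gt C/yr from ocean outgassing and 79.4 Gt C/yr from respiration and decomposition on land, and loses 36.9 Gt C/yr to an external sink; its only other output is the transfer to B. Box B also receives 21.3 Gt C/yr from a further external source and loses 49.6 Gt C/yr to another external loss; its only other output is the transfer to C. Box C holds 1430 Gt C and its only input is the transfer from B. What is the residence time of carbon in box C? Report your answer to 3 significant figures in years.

Box A: F(A→B) = (64.9 + 79.4) − 36.9 = 107.40 Gt C/yr.
Box B: F(B→C) = (107.40 + 21.3) − 49.6 = 79.100 Gt C/yr.
Box C throughput = its input = 79.100 Gt C/yr; τ = 1430 / 79.100 = 18.08 yr.

18.1 yr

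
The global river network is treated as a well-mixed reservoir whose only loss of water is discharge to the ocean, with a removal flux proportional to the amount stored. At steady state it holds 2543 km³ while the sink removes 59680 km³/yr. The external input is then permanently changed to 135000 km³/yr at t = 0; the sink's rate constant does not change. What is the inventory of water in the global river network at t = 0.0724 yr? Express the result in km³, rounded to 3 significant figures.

5170 km³

Residence time τ = M₀/F₀ = 0.04261 yr. The eventual steady state is M_∞ = M₀·(F₁/F₀) = 2543 × 135000/59680 = 5752.4 km³.
The anomaly ΔM(t) = M(t) − M_∞ decays as ΔM₀·e^(−t/τ) with ΔM₀ = 2543 − 5752.4 = −3209 km³.
At t = 0.0724 yr, e^(−t/τ) = e^(−1.699) = 0.1828, so ΔM = −586.8 km³ and M = 5752.4 − 586.8 = 5165.6 km³.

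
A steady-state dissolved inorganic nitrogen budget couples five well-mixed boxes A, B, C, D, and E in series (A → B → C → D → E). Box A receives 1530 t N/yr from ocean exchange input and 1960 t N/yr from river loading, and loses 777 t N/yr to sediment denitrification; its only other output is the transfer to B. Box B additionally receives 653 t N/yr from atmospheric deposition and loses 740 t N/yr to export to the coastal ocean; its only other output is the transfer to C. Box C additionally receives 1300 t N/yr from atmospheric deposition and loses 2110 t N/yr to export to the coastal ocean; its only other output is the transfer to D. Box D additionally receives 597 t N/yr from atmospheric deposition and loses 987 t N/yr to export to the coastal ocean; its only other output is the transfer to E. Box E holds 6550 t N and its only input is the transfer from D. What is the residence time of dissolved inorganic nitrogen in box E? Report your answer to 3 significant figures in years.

Box A: F(A→B) = (1530 + 1960) − 777 = 2713.0 t N/yr.
Box B: F(B→C) = (2713.0 + 653) − 740 = 2626.0 t N/yr.
Box C: F(C→D) = (2626.0 + 1300) − 2110 = 1816.0 t N/yr.
Box D: F(D→E) = (1816.0 + 597) − 987 = 1426.0 t N/yr.
Box E throughput = its input = 1426.0 t N/yr; τ = 6550 / 1426.0 = 4.593 yr.

4.59 yr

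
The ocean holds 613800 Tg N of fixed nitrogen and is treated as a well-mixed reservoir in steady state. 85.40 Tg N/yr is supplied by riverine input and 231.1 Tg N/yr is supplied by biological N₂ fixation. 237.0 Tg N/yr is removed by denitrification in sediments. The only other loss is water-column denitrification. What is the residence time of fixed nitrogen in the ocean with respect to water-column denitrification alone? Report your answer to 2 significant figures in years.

At steady state ΣF_in = ΣF_out.
ΣF_in = 85.40 + 231.1 = 316.50 Tg N/yr.
Water-column denitrification flux = ΣF_in − (237.0) = 316.50 − 237.0 = 79.50 Tg N/yr.
τ = M / F = 613800 / 79.50 = 7721 yr.

7700 yr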